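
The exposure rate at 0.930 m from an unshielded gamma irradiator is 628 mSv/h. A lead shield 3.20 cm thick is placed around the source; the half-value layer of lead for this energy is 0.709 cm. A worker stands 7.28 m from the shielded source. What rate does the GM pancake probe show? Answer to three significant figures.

0.449 mSv/h

Distance alone: (0.930/7.28)² = 0.01632, so 628 × 0.01632 = 10.25 mSv/h.
Shield: 3.20/0.709 = 4.513 half-value layers → attenuation 2^(−4.513) = 0.04380.
Combined: 10.25 × 0.04380 = 0.4489 mSv/h.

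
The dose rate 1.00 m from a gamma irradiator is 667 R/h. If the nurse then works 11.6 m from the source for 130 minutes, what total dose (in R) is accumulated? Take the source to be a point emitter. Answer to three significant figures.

Applying the 1/r² law, rate at 11.6 m:
667 × (1.00/11.6)² = 667 × 0.007432 = 4.957 R/h.
Dose = rate × time = 4.957 R/h × 2.167 h = 10.74 R.

10.7 R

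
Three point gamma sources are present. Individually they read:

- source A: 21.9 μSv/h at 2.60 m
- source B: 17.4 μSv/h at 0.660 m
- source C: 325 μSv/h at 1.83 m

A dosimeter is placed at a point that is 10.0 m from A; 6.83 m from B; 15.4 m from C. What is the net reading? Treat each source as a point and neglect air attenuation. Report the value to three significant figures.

Each source contributes Iᵢ·(dᵢ/rᵢ)²; contributions add.
A: 21.9 × (2.60/10.0)² = 1.480 μSv/h
B: 17.4 × (0.660/6.83)² = 0.1625 μSv/h
C: 325 × (1.83/15.4)² = 4.589 μSv/h
Total = 1.480 + 0.1625 + 4.589 = 6.232 μSv/h.

6.23 μSv/h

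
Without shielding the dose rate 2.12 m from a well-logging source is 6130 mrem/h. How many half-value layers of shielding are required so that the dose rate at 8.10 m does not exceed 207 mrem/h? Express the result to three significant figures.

1.02 half-value layers

At 8.10 m, distance alone gives 6130 × (2.12/8.10)² = 6130 × 0.06850 = 419.9 mrem/h.
Further attenuation needed: 419.9/207 = 2.029.
n = log₂(2.029) = 1.021 half-value layers.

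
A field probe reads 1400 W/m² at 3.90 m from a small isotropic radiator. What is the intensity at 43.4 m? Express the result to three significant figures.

11.3 W/m²

By the inverse-square law, the rate at 43.4 m is
1400 × (3.90/43.4)² = 1400 × 0.008075 = 11.31 W/m².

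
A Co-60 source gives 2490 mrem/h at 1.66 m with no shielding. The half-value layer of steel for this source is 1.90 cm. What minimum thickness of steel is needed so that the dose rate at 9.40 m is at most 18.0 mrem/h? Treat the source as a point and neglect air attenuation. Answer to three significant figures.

At 9.40 m, distance alone gives (1.66/9.40)² = 0.03119, so 2490 × 0.03119 = 77.66 mrem/h.
Further attenuation needed: 77.66/18.0 = 4.314.
n = log₂(4.314) = 2.109 half-value layers.
Thickness = 2.109 × 1.90 cm = 4.007 cm.

4.01 cm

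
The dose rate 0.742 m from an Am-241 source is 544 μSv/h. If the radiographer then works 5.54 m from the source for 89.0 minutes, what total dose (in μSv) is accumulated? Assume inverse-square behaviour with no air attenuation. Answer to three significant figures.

By the inverse-square law, rate at 5.54 m:
544 × (0.742/5.54)² = 544 × 0.01794 = 9.759 μSv/h.
Dose = rate × time = 9.759 μSv/h × 1.483 h = 14.47 μSv.

14.5 μSv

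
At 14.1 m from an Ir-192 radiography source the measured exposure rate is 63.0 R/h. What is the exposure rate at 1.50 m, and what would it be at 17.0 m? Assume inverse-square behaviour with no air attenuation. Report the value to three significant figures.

Since intensity falls as 1/r²,
At 1.50 m: 63.0 × (14.1/1.50)² = 63.0 × 88.36 = 5567 R/h
At 17.0 m: (1.50/17.0)² = 0.007785, so 5567 × 0.007785 = 43.34 R/h.

5570 R/h; 43.3 R/h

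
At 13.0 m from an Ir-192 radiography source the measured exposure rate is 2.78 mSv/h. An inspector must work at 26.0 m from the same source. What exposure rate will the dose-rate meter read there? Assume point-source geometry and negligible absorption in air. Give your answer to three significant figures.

Applying the 1/r² law, scaling from 13.0 m to 26.0 m:
(13.0/26.0)² = 0.2500, so 2.78 × 0.2500 = 0.6950 mSv/h.

0.695 mSv/h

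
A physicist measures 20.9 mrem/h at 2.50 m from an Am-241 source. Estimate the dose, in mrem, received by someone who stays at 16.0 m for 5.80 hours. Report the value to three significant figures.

2.96 mrem

Intensity scales as (d₁/d₂)², so rate at 16.0 m:
20.9 × (2.50/16.0)² = 20.9 × 0.02441 = 0.5102 mrem/h.
Dose = rate × time = 0.5102 mrem/h × 5.800 h = 2.959 mrem.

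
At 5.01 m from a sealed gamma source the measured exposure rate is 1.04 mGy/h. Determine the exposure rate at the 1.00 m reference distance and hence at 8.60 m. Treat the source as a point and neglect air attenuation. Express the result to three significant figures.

26.1 mGy/h; 0.353 mGy/h

Using I₁d₁² = I₂d₂²,
At 1.00 m: (5.01/1.00)² = 25.10, so 1.04 × 25.10 = 26.10 mGy/h
At 8.60 m: 26.10 × (1.00/8.60)² = 26.10 × 0.01352 = 0.3529 mGy/h.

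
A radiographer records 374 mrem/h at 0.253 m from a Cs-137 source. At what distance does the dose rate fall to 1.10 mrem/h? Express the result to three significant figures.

Using I₁d₁² = I₂d₂², d₂ = d₁·√(I₁/I₂).
I₁/I₂ = 374/1.10 = 340.0, so d₂ = 0.253 × √340.0 = 4.665 m.

4.67 m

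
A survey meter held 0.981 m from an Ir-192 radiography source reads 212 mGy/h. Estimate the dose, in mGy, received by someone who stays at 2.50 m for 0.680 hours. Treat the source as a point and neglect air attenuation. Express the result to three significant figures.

22.2 mGy

Applying the 1/r² law, rate at 2.50 m:
(0.981/2.50)² = 0.1540, so 212 × 0.1540 = 32.65 mGy/h.
Dose = rate × time = 32.65 mGy/h × 0.6800 h = 22.20 mGy.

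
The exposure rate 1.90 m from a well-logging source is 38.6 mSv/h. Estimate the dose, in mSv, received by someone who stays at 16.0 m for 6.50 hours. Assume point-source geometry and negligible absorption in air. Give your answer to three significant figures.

By the inverse-square law, rate at 16.0 m:
38.6 × (1.90/16.0)² = 38.6 × 0.01410 = 0.5443 mSv/h.
Dose = rate × time = 0.5443 mSv/h × 6.500 h = 3.538 mSv.

3.54 mSv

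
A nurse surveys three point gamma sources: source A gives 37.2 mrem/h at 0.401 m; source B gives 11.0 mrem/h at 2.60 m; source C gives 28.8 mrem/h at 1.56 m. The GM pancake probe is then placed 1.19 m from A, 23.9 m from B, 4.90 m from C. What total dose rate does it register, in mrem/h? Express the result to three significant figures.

7.27 mrem/h

Each source contributes Iᵢ·(dᵢ/rᵢ)²; contributions add.
A: 37.2 × (0.401/1.19)² = 4.224 mrem/h
B: 11.0 × (2.60/23.9)² = 0.1302 mrem/h
C: 28.8 × (1.56/4.90)² = 2.919 mrem/h
Total = 4.224 + 0.1302 + 2.919 = 7.273 mrem/h.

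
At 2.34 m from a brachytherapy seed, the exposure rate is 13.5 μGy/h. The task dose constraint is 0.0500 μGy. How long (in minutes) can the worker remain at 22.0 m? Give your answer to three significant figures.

19.6 min

Using I₁d₁² = I₂d₂², rate at 22.0 m:
(2.34/22.0)² = 0.01131, so 13.5 × 0.01131 = 0.1527 μGy/h.
Stay time = 0.0500 μGy ÷ 0.1527 μGy/h = 0.3274 h = 19.64 min.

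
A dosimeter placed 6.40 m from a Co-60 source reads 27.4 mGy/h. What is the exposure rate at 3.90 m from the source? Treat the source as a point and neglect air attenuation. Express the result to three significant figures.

73.8 mGy/h

By the inverse-square law, scaling from 6.40 m to 3.90 m:
27.4 × (6.40/3.90)² = 27.4 × 2.693 = 73.79 mGy/h.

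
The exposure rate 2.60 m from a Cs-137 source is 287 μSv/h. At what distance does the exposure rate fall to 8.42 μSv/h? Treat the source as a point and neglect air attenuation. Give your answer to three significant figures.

15.2 m

Applying the 1/r² law, d₂ = d₁·√(I₁/I₂).
I₁/I₂ = 287/8.42 = 34.09, so d₂ = 2.60 × √34.09 = 15.18 m.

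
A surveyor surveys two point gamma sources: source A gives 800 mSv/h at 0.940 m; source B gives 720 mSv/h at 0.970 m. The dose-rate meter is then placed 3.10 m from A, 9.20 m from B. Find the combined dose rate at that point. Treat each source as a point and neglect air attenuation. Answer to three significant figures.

81.6 mSv/h

By superposition, sum each source's inverse-square contribution:
A: 800 × (0.940/3.10)² = 73.56 mSv/h
B: 720 × (0.970/9.20)² = 8.004 mSv/h
Total = 73.56 + 8.004 = 81.56 mSv/h.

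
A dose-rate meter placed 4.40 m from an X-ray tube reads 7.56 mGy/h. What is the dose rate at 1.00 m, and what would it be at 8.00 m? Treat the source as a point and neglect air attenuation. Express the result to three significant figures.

146 mGy/h; 2.29 mGy/h

Applying the 1/r² law,
At 1.00 m: (4.40/1.00)² = 19.36, so 7.56 × 19.36 = 146.4 mGy/h
At 8.00 m: (1.00/8.00)² = 0.01562, so 146.4 × 0.01562 = 2.287 mGy/h.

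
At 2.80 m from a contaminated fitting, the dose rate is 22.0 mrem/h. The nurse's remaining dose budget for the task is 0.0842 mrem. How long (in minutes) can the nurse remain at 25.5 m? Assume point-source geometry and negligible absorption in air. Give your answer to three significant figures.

19.0 min

Using I₁d₁² = I₂d₂², rate at 25.5 m:
(2.80/25.5)² = 0.01206, so 22.0 × 0.01206 = 0.2653 mrem/h.
Stay time = 0.0842 mrem ÷ 0.2653 mrem/h = 0.3174 h = 19.04 min.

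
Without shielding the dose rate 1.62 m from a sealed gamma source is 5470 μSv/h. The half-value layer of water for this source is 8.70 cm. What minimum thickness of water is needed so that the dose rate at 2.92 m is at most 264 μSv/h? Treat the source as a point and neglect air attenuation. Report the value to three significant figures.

23.3 cm

At 2.92 m, distance alone gives (1.62/2.92)² = 0.3078, so 5470 × 0.3078 = 1684 μSv/h.
Further attenuation needed: 1684/264 = 6.379.
n = log₂(6.379) = 2.673 half-value layers.
Thickness = 2.673 × 8.70 cm = 23.26 cm.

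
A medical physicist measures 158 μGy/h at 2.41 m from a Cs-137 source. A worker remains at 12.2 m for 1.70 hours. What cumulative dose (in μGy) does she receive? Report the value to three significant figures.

Applying the 1/r² law, rate at 12.2 m:
158 × (2.41/12.2)² = 158 × 0.03902 = 6.165 μGy/h.
Dose = rate × time = 6.165 μGy/h × 1.700 h = 10.48 μGy.

10.5 μGy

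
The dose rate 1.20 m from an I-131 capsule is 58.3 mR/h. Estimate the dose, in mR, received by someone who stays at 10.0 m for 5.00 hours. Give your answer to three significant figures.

By the inverse-square law, rate at 10.0 m:
58.3 × (1.20/10.0)² = 58.3 × 0.01440 = 0.8395 mR/h.
Dose = rate × time = 0.8395 mR/h × 5.000 h = 4.197 mR.

4.20 mR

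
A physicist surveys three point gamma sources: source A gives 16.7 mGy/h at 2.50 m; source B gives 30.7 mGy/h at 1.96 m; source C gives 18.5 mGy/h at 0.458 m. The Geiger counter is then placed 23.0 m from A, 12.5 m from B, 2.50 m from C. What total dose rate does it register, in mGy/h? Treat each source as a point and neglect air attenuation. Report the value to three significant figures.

Each source contributes Iᵢ·(dᵢ/rᵢ)²; contributions add.
A: 16.7 × (2.50/23.0)² = 0.1973 mGy/h
B: 30.7 × (1.96/12.5)² = 0.7548 mGy/h
C: 18.5 × (0.458/2.50)² = 0.6209 mGy/h
Total = 0.1973 + 0.7548 + 0.6209 = 1.573 mGy/h.

1.57 mGy/h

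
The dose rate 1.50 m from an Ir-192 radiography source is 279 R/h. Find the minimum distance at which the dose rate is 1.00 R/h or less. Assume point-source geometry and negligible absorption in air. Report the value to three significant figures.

25.1 m

Since intensity falls as 1/r², d₂ = d₁·√(I₁/I₂).
I₁/I₂ = 279/1.00 = 279.0, so d₂ = 1.50 × √279.0 = 25.05 m.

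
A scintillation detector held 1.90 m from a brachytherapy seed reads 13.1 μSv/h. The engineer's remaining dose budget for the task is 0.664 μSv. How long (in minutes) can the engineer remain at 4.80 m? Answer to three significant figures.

19.4 min

Intensity scales as (d₁/d₂)², so rate at 4.80 m:
(1.90/4.80)² = 0.1567, so 13.1 × 0.1567 = 2.053 μSv/h.
Stay time = 0.664 μSv ÷ 2.053 μSv/h = 0.3234 h = 19.40 min.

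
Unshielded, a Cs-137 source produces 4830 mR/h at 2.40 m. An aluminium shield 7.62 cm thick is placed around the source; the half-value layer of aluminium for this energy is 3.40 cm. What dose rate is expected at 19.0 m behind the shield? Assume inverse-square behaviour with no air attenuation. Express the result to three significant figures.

16.3 mR/h

Distance alone: (2.40/19.0)² = 0.01596, so 4830 × 0.01596 = 77.09 mR/h.
Shield: 7.62/3.40 = 2.241 half-value layers → attenuation 2^(−2.241) = 0.2115.
Combined: 77.09 × 0.2115 = 16.30 mR/h.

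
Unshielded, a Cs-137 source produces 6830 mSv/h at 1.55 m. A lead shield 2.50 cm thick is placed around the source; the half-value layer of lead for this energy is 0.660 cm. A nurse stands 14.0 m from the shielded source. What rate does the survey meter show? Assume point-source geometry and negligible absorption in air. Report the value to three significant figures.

6.06 mSv/h

Distance alone: 6830 × (1.55/14.0)² = 6830 × 0.01226 = 83.74 mSv/h.
Shield: 2.50/0.660 = 3.788 half-value layers → attenuation 2^(−3.788) = 0.07239.
Combined: 83.74 × 0.07239 = 6.062 mSv/h.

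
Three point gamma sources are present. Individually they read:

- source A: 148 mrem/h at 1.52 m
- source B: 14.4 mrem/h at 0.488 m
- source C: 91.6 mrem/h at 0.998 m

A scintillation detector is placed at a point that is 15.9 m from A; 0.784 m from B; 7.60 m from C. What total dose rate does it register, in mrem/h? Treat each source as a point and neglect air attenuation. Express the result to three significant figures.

Each source contributes Iᵢ·(dᵢ/rᵢ)²; contributions add.
A: 148 × (1.52/15.9)² = 1.353 mrem/h
B: 14.4 × (0.488/0.784)² = 5.579 mrem/h
C: 91.6 × (0.998/7.60)² = 1.580 mrem/h
Total = 1.353 + 5.579 + 1.580 = 8.512 mrem/h.

8.51 mrem/h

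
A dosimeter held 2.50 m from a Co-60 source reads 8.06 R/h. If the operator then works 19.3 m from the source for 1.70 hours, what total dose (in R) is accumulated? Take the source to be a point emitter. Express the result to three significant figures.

Intensity scales as (d₁/d₂)², so rate at 19.3 m:
8.06 × (2.50/19.3)² = 8.06 × 0.01678 = 0.1352 R/h.
Dose = rate × time = 0.1352 R/h × 1.700 h = 0.2298 R.

0.230 R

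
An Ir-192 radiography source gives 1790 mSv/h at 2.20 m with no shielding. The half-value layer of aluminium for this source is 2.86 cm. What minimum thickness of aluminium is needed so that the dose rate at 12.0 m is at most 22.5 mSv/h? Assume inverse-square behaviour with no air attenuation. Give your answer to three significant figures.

4.06 cm

At 12.0 m, distance alone gives 1790 × (2.20/12.0)² = 1790 × 0.03361 = 60.16 mSv/h.
Further attenuation needed: 60.16/22.5 = 2.674.
n = log₂(2.674) = 1.419 half-value layers.
Thickness = 1.419 × 2.86 cm = 4.058 cm.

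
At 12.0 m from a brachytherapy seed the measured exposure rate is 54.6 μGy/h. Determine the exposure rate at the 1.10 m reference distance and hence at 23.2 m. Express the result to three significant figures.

6500 μGy/h; 14.6 μGy/h

Intensity scales as (d₁/d₂)², so
At 1.10 m: 54.6 × (12.0/1.10)² = 54.6 × 119.0 = 6497 μGy/h
At 23.2 m: 6497 × (1.10/23.2)² = 6497 × 0.002248 = 14.61 μGy/h.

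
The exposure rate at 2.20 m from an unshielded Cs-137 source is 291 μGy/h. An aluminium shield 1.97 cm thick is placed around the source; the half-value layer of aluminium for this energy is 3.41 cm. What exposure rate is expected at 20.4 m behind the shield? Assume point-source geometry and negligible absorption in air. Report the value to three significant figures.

Distance alone: 291 × (2.20/20.4)² = 291 × 0.01163 = 3.384 μGy/h.
Shield: 1.97/3.41 = 0.5777 half-value layers → attenuation 2^(−0.5777) = 0.6700.
Combined: 3.384 × 0.6700 = 2.267 μGy/h.

2.27 μGy/h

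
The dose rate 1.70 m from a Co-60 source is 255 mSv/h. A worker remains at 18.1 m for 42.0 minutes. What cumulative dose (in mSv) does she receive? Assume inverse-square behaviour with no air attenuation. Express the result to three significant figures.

1.57 mSv

Intensity scales as (d₁/d₂)², so rate at 18.1 m:
255 × (1.70/18.1)² = 255 × 0.008821 = 2.249 mSv/h.
Dose = rate × time = 2.249 mSv/h × 0.7000 h = 1.574 mSv.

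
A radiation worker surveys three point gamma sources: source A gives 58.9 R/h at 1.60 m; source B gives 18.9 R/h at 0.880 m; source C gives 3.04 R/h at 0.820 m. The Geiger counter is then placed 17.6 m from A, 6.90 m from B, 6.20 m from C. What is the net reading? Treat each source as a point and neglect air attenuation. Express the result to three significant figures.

0.847 R/h

Each source contributes Iᵢ·(dᵢ/rᵢ)²; contributions add.
A: 58.9 × (1.60/17.6)² = 0.4868 R/h
B: 18.9 × (0.880/6.90)² = 0.3074 R/h
C: 3.04 × (0.820/6.20)² = 0.05318 R/h
Total = 0.4868 + 0.3074 + 0.05318 = 0.8474 R/h.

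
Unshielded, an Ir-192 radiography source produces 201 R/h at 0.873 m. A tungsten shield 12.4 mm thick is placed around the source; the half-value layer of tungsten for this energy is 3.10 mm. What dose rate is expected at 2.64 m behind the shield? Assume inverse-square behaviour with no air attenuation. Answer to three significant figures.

Distance alone: (0.873/2.64)² = 0.1094, so 201 × 0.1094 = 21.99 R/h.
Shield: 12.4/3.10 = 4.000 half-value layers → attenuation 2^(−4.000) = 0.06250.
Combined: 21.99 × 0.06250 = 1.374 R/h.

1.37 R/h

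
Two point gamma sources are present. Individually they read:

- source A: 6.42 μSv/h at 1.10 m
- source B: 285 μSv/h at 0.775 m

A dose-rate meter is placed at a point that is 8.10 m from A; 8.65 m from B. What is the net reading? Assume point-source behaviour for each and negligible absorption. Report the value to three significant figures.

2.41 μSv/h

Each source contributes Iᵢ·(dᵢ/rᵢ)²; contributions add.
A: 6.42 × (1.10/8.10)² = 0.1184 μSv/h
B: 285 × (0.775/8.65)² = 2.288 μSv/h
Total = 0.1184 + 2.288 = 2.406 μSv/h.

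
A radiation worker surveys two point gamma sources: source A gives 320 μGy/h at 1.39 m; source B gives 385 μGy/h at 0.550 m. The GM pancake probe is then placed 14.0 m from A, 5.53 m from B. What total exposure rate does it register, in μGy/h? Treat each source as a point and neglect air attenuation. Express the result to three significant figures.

Each source contributes Iᵢ·(dᵢ/rᵢ)²; contributions add.
A: 320 × (1.39/14.0)² = 3.154 μGy/h
B: 385 × (0.550/5.53)² = 3.808 μGy/h
Total = 3.154 + 3.808 = 6.962 μGy/h.

6.96 μGy/h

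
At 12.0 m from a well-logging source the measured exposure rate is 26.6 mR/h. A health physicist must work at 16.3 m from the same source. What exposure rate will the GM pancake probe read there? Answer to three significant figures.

14.4 mR/h

Since intensity falls as 1/r², scaling from 12.0 m to 16.3 m:
26.6 × (12.0/16.3)² = 26.6 × 0.5420 = 14.42 mR/h.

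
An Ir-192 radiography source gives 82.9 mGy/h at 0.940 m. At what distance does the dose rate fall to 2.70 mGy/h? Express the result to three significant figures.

Intensity scales as (d₁/d₂)², so d₂ = d₁·√(I₁/I₂).
I₁/I₂ = 82.9/2.70 = 30.70, so d₂ = 0.940 × √30.70 = 5.208 m.

5.21 m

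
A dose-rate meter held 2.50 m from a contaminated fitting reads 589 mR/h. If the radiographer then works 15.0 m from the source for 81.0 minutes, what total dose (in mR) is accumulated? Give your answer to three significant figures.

Applying the 1/r² law, rate at 15.0 m:
589 × (2.50/15.0)² = 589 × 0.02778 = 16.36 mR/h.
Dose = rate × time = 16.36 mR/h × 1.350 h = 22.09 mR.

22.1 mR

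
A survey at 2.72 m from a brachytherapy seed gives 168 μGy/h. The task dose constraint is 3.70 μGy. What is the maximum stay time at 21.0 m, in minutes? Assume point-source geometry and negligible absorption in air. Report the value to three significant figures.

Applying the 1/r² law, rate at 21.0 m:
168 × (2.72/21.0)² = 168 × 0.01678 = 2.819 μGy/h.
Stay time = 3.70 μGy ÷ 2.819 μGy/h = 1.313 h = 78.78 min.

78.8 min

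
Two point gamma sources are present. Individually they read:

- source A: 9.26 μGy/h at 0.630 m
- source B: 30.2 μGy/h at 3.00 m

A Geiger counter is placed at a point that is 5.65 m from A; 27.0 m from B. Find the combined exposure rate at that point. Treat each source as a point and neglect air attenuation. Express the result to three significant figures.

Each source contributes Iᵢ·(dᵢ/rᵢ)²; contributions add.
A: 9.26 × (0.630/5.65)² = 0.1151 μGy/h
B: 30.2 × (3.00/27.0)² = 0.3728 μGy/h
Total = 0.1151 + 0.3728 = 0.4879 μGy/h.

0.488 μGy/h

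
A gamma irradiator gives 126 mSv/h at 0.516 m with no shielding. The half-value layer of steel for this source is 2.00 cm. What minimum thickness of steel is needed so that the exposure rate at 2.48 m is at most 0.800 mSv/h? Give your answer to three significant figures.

At 2.48 m, distance alone gives 126 × (0.516/2.48)² = 126 × 0.04329 = 5.455 mSv/h.
Further attenuation needed: 5.455/0.800 = 6.819.
n = log₂(6.819) = 2.770 half-value layers.
Thickness = 2.770 × 2.00 cm = 5.540 cm.

5.54 cm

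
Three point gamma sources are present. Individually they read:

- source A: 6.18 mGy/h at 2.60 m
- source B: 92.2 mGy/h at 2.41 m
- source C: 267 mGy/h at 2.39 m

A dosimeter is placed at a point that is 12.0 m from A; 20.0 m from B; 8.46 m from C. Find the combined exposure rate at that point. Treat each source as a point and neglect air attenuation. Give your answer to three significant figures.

22.9 mGy/h

By superposition, sum each source's inverse-square contribution:
A: 6.18 × (2.60/12.0)² = 0.2901 mGy/h
B: 92.2 × (2.41/20.0)² = 1.339 mGy/h
C: 267 × (2.39/8.46)² = 21.31 mGy/h
Total = 0.2901 + 1.339 + 21.31 = 22.94 mGy/h.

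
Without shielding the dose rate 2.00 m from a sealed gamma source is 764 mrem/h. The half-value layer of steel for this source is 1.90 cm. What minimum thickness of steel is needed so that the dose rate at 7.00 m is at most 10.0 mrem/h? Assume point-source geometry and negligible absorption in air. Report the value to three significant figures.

5.02 cm

At 7.00 m, distance alone gives (2.00/7.00)² = 0.08163, so 764 × 0.08163 = 62.37 mrem/h.
Further attenuation needed: 62.37/10.0 = 6.237.
n = log₂(6.237) = 2.641 half-value layers.
Thickness = 2.641 × 1.90 cm = 5.018 cm.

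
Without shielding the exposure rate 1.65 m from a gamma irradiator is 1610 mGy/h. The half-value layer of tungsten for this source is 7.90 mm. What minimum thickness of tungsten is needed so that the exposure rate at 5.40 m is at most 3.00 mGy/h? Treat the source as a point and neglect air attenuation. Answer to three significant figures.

At 5.40 m, distance alone gives 1610 × (1.65/5.40)² = 1610 × 0.09336 = 150.3 mGy/h.
Further attenuation needed: 150.3/3.00 = 50.10.
n = log₂(50.10) = 5.647 half-value layers.
Thickness = 5.647 × 7.90 mm = 44.61 mm.

44.6 mm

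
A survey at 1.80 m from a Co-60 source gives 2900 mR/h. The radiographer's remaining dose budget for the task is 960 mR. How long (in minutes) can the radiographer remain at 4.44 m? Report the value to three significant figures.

121 min

Intensity scales as (d₁/d₂)², so rate at 4.44 m:
(1.80/4.44)² = 0.1644, so 2900 × 0.1644 = 476.8 mR/h.
Stay time = 960 mR ÷ 476.8 mR/h = 2.013 h = 120.8 min.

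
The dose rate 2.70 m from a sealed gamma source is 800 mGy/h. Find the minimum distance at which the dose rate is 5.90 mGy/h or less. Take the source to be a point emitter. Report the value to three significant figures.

By the inverse-square law, d₂ = d₁·√(I₁/I₂).
I₁/I₂ = 800/5.90 = 135.6, so d₂ = 2.70 × √135.6 = 31.44 m.

31.4 m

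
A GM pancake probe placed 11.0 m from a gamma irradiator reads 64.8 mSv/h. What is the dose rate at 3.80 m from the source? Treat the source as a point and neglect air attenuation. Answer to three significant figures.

543 mSv/h

Intensity scales as (d₁/d₂)², so scaling from 11.0 m to 3.80 m:
64.8 × (11.0/3.80)² = 64.8 × 8.380 = 543.0 mSv/h.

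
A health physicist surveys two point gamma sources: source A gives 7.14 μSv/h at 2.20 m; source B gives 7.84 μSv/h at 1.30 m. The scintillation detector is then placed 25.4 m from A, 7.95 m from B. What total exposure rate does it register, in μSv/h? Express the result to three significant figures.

Each source contributes Iᵢ·(dᵢ/rᵢ)²; contributions add.
A: 7.14 × (2.20/25.4)² = 0.05356 μSv/h
B: 7.84 × (1.30/7.95)² = 0.2096 μSv/h
Total = 0.05356 + 0.2096 = 0.2632 μSv/h.

0.263 μSv/h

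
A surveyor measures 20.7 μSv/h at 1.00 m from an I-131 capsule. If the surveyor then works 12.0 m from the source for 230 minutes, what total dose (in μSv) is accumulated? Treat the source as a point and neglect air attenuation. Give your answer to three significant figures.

0.551 μSv

By the inverse-square law, rate at 12.0 m:
(1.00/12.0)² = 0.006944, so 20.7 × 0.006944 = 0.1437 μSv/h.
Dose = rate × time = 0.1437 μSv/h × 3.833 h = 0.5508 μSv.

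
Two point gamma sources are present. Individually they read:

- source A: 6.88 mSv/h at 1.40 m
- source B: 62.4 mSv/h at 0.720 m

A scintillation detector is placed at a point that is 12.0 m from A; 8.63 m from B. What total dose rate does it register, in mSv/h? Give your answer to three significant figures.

0.528 mSv/h

By superposition, sum each source's inverse-square contribution:
A: 6.88 × (1.40/12.0)² = 0.09364 mSv/h
B: 62.4 × (0.720/8.63)² = 0.4343 mSv/h
Total = 0.09364 + 0.4343 = 0.5279 mSv/h.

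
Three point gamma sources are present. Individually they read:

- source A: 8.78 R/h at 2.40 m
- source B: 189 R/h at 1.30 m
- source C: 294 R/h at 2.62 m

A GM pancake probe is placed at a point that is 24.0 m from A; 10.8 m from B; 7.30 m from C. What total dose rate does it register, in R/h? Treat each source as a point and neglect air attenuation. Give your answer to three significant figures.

40.7 R/h

Each source contributes Iᵢ·(dᵢ/rᵢ)²; contributions add.
A: 8.78 × (2.40/24.0)² = 0.08780 R/h
B: 189 × (1.30/10.8)² = 2.738 R/h
C: 294 × (2.62/7.30)² = 37.87 R/h
Total = 0.08780 + 2.738 + 37.87 = 40.70 R/h.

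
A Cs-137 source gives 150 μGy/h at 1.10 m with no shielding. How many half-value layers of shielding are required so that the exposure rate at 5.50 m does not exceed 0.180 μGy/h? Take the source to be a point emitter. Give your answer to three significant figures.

5.06 half-value layers

At 5.50 m, distance alone gives (1.10/5.50)² = 0.04000, so 150 × 0.04000 = 6.000 μGy/h.
Further attenuation needed: 6.000/0.180 = 33.33.
n = log₂(33.33) = 5.059 half-value layers.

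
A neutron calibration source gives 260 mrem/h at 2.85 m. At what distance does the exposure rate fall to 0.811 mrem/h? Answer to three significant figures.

Using I₁d₁² = I₂d₂², d₂ = d₁·√(I₁/I₂).
I₁/I₂ = 260/0.811 = 320.6, so d₂ = 2.85 × √320.6 = 51.03 m.

51.0 m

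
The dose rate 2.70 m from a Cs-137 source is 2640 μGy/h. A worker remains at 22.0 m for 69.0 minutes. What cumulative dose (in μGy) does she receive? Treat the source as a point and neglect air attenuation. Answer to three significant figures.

45.7 μGy

Using I₁d₁² = I₂d₂², rate at 22.0 m:
2640 × (2.70/22.0)² = 2640 × 0.01506 = 39.76 μGy/h.
Dose = rate × time = 39.76 μGy/h × 1.150 h = 45.72 μGy.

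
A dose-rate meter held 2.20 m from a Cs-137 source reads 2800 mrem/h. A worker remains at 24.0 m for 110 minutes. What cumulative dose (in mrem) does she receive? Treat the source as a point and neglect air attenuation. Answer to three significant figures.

Applying the 1/r² law, rate at 24.0 m:
2800 × (2.20/24.0)² = 2800 × 0.008403 = 23.53 mrem/h.
Dose = rate × time = 23.53 mrem/h × 1.833 h = 43.13 mrem.

43.1 mrem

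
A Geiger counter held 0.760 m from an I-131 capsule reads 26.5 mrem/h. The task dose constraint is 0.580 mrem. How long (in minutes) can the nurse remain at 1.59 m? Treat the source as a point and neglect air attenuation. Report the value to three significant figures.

Using I₁d₁² = I₂d₂², rate at 1.59 m:
26.5 × (0.760/1.59)² = 26.5 × 0.2285 = 6.055 mrem/h.
Stay time = 0.580 mrem ÷ 6.055 mrem/h = 0.09579 h = 5.747 min.

5.75 min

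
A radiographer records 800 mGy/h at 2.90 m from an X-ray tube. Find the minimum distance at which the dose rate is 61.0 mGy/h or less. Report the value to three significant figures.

Applying the 1/r² law, d₂ = d₁·√(I₁/I₂).
I₁/I₂ = 800/61.0 = 13.11, so d₂ = 2.90 × √13.11 = 10.50 m.

10.5 m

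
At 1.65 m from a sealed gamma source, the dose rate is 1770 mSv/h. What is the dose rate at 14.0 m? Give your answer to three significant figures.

24.6 mSv/h

Applying the 1/r² law, the rate at 14.0 m is
(1.65/14.0)² = 0.01389, so 1770 × 0.01389 = 24.59 mSv/h.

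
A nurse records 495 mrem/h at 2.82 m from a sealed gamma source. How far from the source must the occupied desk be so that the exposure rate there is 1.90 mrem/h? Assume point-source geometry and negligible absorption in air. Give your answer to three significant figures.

Intensity scales as (d₁/d₂)², so d₂ = d₁·√(I₁/I₂).
I₁/I₂ = 495/1.90 = 260.5, so d₂ = 2.82 × √260.5 = 45.51 m.

45.5 m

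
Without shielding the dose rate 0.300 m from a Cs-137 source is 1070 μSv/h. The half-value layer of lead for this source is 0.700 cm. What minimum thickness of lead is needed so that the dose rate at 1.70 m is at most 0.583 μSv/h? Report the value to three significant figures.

4.09 cm

At 1.70 m, distance alone gives 1070 × (0.300/1.70)² = 1070 × 0.03114 = 33.32 μSv/h.
Further attenuation needed: 33.32/0.583 = 57.15.
n = log₂(57.15) = 5.837 half-value layers.
Thickness = 5.837 × 0.700 cm = 4.086 cm.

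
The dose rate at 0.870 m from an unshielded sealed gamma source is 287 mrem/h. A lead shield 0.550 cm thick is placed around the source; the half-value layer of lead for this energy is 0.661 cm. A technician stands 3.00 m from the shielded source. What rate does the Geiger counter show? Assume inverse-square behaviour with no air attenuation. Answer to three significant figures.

Distance alone: 287 × (0.870/3.00)² = 287 × 0.08410 = 24.14 mrem/h.
Shield: 0.550/0.661 = 0.8321 half-value layers → attenuation 2^(−0.8321) = 0.5617.
Combined: 24.14 × 0.5617 = 13.56 mrem/h.

13.6 mrem/h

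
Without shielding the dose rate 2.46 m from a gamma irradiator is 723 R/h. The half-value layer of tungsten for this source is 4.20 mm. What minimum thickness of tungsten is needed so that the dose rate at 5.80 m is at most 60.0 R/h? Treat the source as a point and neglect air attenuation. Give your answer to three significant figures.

4.69 mm

At 5.80 m, distance alone gives (2.46/5.80)² = 0.1799, so 723 × 0.1799 = 130.1 R/h.
Further attenuation needed: 130.1/60.0 = 2.168.
n = log₂(2.168) = 1.116 half-value layers.
Thickness = 1.116 × 4.20 mm = 4.687 mm.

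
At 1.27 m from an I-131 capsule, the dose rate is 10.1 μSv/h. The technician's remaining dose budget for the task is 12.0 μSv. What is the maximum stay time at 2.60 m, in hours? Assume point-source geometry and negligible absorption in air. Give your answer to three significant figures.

Using I₁d₁² = I₂d₂², rate at 2.60 m:
(1.27/2.60)² = 0.2386, so 10.1 × 0.2386 = 2.410 μSv/h.
Stay time = 12.0 μSv ÷ 2.410 μSv/h = 4.979 h.

4.98 h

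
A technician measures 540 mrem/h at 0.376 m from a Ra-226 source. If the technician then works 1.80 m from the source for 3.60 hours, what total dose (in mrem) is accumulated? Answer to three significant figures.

84.8 mrem

Since intensity falls as 1/r², rate at 1.80 m:
540 × (0.376/1.80)² = 540 × 0.04363 = 23.56 mrem/h.
Dose = rate × time = 23.56 mrem/h × 3.600 h = 84.82 mrem.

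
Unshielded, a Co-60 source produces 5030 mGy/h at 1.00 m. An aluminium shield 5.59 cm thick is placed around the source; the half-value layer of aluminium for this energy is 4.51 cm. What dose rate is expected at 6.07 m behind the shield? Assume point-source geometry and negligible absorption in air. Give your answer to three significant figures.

Distance alone: 5030 × (1.00/6.07)² = 5030 × 0.02714 = 136.5 mGy/h.
Shield: 5.59/4.51 = 1.239 half-value layers → attenuation 2^(−1.239) = 0.4237.
Combined: 136.5 × 0.4237 = 57.84 mGy/h.

57.8 mGy/h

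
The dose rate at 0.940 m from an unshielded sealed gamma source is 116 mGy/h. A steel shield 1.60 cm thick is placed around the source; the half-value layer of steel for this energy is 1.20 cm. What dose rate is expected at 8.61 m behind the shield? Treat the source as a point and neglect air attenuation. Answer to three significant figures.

Distance alone: (0.940/8.61)² = 0.01192, so 116 × 0.01192 = 1.383 mGy/h.
Shield: 1.60/1.20 = 1.333 half-value layers → attenuation 2^(−1.333) = 0.3969.
Combined: 1.383 × 0.3969 = 0.5489 mGy/h.

0.549 mGy/h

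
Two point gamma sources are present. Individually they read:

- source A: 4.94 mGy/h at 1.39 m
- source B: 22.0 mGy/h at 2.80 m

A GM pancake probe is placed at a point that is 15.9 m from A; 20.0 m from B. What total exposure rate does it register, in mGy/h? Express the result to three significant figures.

0.469 mGy/h

Each source contributes Iᵢ·(dᵢ/rᵢ)²; contributions add.
A: 4.94 × (1.39/15.9)² = 0.03775 mGy/h
B: 22.0 × (2.80/20.0)² = 0.4312 mGy/h
Total = 0.03775 + 0.4312 = 0.4690 mGy/h.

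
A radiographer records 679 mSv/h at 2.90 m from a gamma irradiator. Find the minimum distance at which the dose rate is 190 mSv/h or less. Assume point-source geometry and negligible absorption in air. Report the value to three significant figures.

5.48 m

By the inverse-square law, d₂ = d₁·√(I₁/I₂).
I₁/I₂ = 679/190 = 3.574, so d₂ = 2.90 × √3.574 = 5.482 m.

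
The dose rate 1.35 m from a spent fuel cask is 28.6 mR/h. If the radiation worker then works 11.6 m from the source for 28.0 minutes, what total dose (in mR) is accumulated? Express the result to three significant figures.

By the inverse-square law, rate at 11.6 m:
28.6 × (1.35/11.6)² = 28.6 × 0.01354 = 0.3872 mR/h.
Dose = rate × time = 0.3872 mR/h × 0.4667 h = 0.1807 mR.

0.181 mR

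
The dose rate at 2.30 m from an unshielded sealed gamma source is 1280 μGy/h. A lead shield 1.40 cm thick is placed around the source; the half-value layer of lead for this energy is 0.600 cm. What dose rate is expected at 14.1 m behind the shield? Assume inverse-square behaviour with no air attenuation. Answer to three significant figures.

Distance alone: (2.30/14.1)² = 0.02661, so 1280 × 0.02661 = 34.06 μGy/h.
Shield: 1.40/0.600 = 2.333 half-value layers → attenuation 2^(−2.333) = 0.1985.
Combined: 34.06 × 0.1985 = 6.761 μGy/h.

6.76 μGy/h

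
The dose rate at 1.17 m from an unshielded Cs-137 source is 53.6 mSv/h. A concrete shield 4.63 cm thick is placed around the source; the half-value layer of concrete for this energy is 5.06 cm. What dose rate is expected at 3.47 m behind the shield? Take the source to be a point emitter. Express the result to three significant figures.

3.23 mSv/h

Distance alone: 53.6 × (1.17/3.47)² = 53.6 × 0.1137 = 6.094 mSv/h.
Shield: 4.63/5.06 = 0.9150 half-value layers → attenuation 2^(−0.9150) = 0.5303.
Combined: 6.094 × 0.5303 = 3.232 mSv/h.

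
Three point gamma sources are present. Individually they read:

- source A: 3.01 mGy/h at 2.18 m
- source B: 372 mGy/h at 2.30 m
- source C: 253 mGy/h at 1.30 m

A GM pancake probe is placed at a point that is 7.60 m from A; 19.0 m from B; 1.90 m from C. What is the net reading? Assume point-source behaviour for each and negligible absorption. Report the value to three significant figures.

By superposition, sum each source's inverse-square contribution:
A: 3.01 × (2.18/7.60)² = 0.2477 mGy/h
B: 372 × (2.30/19.0)² = 5.451 mGy/h
C: 253 × (1.30/1.90)² = 118.4 mGy/h
Total = 0.2477 + 5.451 + 118.4 = 124.1 mGy/h.

124 mGy/h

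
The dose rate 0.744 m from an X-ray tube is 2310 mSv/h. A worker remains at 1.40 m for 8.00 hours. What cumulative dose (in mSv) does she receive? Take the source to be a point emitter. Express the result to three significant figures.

Applying the 1/r² law, rate at 1.40 m:
(0.744/1.40)² = 0.2824, so 2310 × 0.2824 = 652.3 mSv/h.
Dose = rate × time = 652.3 mSv/h × 8.000 h = 5218 mSv.

5220 mSv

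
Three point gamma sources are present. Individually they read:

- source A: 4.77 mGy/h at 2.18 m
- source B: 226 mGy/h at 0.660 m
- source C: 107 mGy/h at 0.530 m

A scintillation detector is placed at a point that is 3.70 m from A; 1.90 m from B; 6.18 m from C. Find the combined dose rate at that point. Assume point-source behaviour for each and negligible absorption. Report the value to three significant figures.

By superposition, sum each source's inverse-square contribution:
A: 4.77 × (2.18/3.70)² = 1.656 mGy/h
B: 226 × (0.660/1.90)² = 27.27 mGy/h
C: 107 × (0.530/6.18)² = 0.7870 mGy/h
Total = 1.656 + 27.27 + 0.7870 = 29.71 mGy/h.

29.7 mGy/h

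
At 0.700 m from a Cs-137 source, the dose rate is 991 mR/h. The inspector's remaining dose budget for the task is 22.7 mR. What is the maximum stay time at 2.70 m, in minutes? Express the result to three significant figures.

Since intensity falls as 1/r², rate at 2.70 m:
991 × (0.700/2.70)² = 991 × 0.06722 = 66.62 mR/h.
Stay time = 22.7 mR ÷ 66.62 mR/h = 0.3407 h = 20.44 min.

20.4 min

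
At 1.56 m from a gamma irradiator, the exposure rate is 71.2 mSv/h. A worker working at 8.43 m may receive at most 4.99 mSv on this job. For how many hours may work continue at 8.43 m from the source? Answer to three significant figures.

Using I₁d₁² = I₂d₂², rate at 8.43 m:
(1.56/8.43)² = 0.03424, so 71.2 × 0.03424 = 2.438 mSv/h.
Stay time = 4.99 mSv ÷ 2.438 mSv/h = 2.047 h.

2.05 h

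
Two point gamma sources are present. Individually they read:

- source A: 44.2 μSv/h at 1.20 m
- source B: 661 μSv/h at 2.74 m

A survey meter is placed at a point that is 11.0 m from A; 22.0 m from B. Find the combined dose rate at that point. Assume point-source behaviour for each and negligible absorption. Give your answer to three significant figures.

By superposition, sum each source's inverse-square contribution:
A: 44.2 × (1.20/11.0)² = 0.5260 μSv/h
B: 661 × (2.74/22.0)² = 10.25 μSv/h
Total = 0.5260 + 10.25 = 10.78 μSv/h.

10.8 μSv/h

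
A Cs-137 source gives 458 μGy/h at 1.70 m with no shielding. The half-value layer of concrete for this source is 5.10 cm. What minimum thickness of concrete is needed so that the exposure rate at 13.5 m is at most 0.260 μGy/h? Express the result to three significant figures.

At 13.5 m, distance alone gives 458 × (1.70/13.5)² = 458 × 0.01586 = 7.264 μGy/h.
Further attenuation needed: 7.264/0.260 = 27.94.
n = log₂(27.94) = 4.804 half-value layers.
Thickness = 4.804 × 5.10 cm = 24.50 cm.

24.5 cm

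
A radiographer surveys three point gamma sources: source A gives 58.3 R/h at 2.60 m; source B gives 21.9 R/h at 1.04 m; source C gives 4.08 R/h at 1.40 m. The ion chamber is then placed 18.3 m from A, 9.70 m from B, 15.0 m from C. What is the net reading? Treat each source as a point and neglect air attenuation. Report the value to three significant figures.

1.46 R/h

Each source contributes Iᵢ·(dᵢ/rᵢ)²; contributions add.
A: 58.3 × (2.60/18.3)² = 1.177 R/h
B: 21.9 × (1.04/9.70)² = 0.2517 R/h
C: 4.08 × (1.40/15.0)² = 0.03554 R/h
Total = 1.177 + 0.2517 + 0.03554 = 1.464 R/h.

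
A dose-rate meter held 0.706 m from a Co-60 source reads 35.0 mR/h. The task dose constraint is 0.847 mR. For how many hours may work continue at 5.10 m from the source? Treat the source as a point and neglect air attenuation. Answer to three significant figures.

1.26 h

Since intensity falls as 1/r², rate at 5.10 m:
(0.706/5.10)² = 0.01916, so 35.0 × 0.01916 = 0.6706 mR/h.
Stay time = 0.847 mR ÷ 0.6706 mR/h = 1.263 h.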